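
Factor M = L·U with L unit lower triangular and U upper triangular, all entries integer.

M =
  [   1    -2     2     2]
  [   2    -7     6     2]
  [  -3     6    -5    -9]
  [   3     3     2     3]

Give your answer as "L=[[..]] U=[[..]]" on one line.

  R1 -= 2·R0 → [0,-3,2,-2]
  R2 -= -3·R0 → [0,0,1,-3]
  R3 -= 3·R0 → [0,9,-4,-3]
  R2 -= 0·R1 → [0,0,1,-3]
  R3 -= -3·R1 → [0,0,2,-9]
  R3 -= 2·R2 → [0,0,0,-3]

L=[[1,0,0,0],[2,1,0,0],[-3,0,1,0],[3,-3,2,1]] U=[[1,-2,2,2],[0,-3,2,-2],[0,0,1,-3],[0,0,0,-3]]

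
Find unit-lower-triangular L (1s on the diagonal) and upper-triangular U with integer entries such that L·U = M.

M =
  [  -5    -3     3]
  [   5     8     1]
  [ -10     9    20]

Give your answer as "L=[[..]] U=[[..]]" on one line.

L=[[1,0,0],[-1,1,0],[2,3,1]] U=[[-5,-3,3],[0,5,4],[0,0,2]]

  row1 -= -1·row0 → [0,5,4]
  row2 -= 2·row0 → [0,15,14]
  row2 -= 3·row1 → [0,0,2]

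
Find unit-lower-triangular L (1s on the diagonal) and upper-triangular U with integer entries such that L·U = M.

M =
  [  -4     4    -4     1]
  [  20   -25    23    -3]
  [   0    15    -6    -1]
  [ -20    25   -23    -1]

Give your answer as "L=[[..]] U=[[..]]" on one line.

  r1 -= -5·r0 → [0,-5,3,2]
  r2 -= 0·r0 → [0,15,-6,-1]
  r3 -= 5·r0 → [0,5,-3,-6]
  r2 -= -3·r1 → [0,0,3,5]
  r3 -= -1·r1 → [0,0,0,-4]
  r3 -= 0·r2 → [0,0,0,-4]

L=[[1,0,0,0],[-5,1,0,0],[0,-3,1,0],[5,-1,0,1]] U=[[-4,4,-4,1],[0,-5,3,2],[0,0,3,5],[0,0,0,-4]]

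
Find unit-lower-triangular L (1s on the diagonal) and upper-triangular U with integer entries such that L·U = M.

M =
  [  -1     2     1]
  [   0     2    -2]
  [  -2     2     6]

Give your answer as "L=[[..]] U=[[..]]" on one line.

L=[[1,0,0],[0,1,0],[2,-1,1]] U=[[-1,2,1],[0,2,-2],[0,0,2]]

  R1 -= 0·R0 → [0,2,-2]
  R2 -= 2·R0 → [0,-2,4]
  R2 -= -1·R1 → [0,0,2]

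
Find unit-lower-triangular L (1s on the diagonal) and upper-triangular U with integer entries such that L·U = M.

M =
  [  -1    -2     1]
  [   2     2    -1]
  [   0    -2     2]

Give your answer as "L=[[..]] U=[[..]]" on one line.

  R1 -= -2·R0 → [0,-2,1]
  R2 -= 0·R0 → [0,-2,2]
  R2 -= 1·R1 → [0,0,1]

L=[[1,0,0],[-2,1,0],[0,1,1]] U=[[-1,-2,1],[0,-2,1],[0,0,1]]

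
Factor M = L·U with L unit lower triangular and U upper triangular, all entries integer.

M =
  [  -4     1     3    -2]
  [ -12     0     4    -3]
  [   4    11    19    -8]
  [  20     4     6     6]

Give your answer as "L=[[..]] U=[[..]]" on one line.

L=[[1,0,0,0],[3,1,0,0],[-1,-4,1,0],[-5,-3,3,1]] U=[[-4,1,3,-2],[0,-3,-5,3],[0,0,2,2],[0,0,0,-1]]

  row1 -= 3·row0 → [0,-3,-5,3]
  row2 -= -1·row0 → [0,12,22,-10]
  row3 -= -5·row0 → [0,9,21,-4]
  row2 -= -4·row1 → [0,0,2,2]
  row3 -= -3·row1 → [0,0,6,5]
  row3 -= 3·row2 → [0,0,0,-1]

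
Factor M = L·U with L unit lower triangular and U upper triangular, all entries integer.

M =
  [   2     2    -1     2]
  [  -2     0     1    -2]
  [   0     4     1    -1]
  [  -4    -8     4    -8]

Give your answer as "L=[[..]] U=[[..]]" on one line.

  row1 -= -1·row0 → [0,2,0,0]
  row2 -= 0·row0 → [0,4,1,-1]
  row3 -= -2·row0 → [0,-4,2,-4]
  row2 -= 2·row1 → [0,0,1,-1]
  row3 -= -2·row1 → [0,0,2,-4]
  row3 -= 2·row2 → [0,0,0,-2]

L=[[1,0,0,0],[-1,1,0,0],[0,2,1,0],[-2,-2,2,1]] U=[[2,2,-1,2],[0,2,0,0],[0,0,1,-1],[0,0,0,-2]]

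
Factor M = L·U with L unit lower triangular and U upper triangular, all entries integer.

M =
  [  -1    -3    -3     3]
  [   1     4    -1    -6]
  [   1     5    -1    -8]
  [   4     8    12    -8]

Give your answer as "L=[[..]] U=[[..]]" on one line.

  R1 -= -1·R0 → [0,1,-4,-3]
  R2 -= -1·R0 → [0,2,-4,-5]
  R3 -= -4·R0 → [0,-4,0,4]
  R2 -= 2·R1 → [0,0,4,1]
  R3 -= -4·R1 → [0,0,-16,-8]
  R3 -= -4·R2 → [0,0,0,-4]

L=[[1,0,0,0],[-1,1,0,0],[-1,2,1,0],[-4,-4,-4,1]] U=[[-1,-3,-3,3],[0,1,-4,-3],[0,0,4,1],[0,0,0,-4]]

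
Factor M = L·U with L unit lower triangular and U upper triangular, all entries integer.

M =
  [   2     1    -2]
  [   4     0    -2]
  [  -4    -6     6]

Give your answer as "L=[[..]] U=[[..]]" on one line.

L=[[1,0,0],[2,1,0],[-2,2,1]] U=[[2,1,-2],[0,-2,2],[0,0,-2]]

  row1 -= 2·row0 → [0,-2,2]
  row2 -= -2·row0 → [0,-4,2]
  row2 -= 2·row1 → [0,0,-2]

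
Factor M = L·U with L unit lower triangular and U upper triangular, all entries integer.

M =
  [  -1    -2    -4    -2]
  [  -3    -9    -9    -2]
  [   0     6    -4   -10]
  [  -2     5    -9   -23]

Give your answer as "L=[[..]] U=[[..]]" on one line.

  R1 -= 3·R0 → [0,-3,3,4]
  R2 -= 0·R0 → [0,6,-4,-10]
  R3 -= 2·R0 → [0,9,-1,-19]
  R2 -= -2·R1 → [0,0,2,-2]
  R3 -= -3·R1 → [0,0,8,-7]
  R3 -= 4·R2 → [0,0,0,1]

L=[[1,0,0,0],[3,1,0,0],[0,-2,1,0],[2,-3,4,1]] U=[[-1,-2,-4,-2],[0,-3,3,4],[0,0,2,-2],[0,0,0,1]]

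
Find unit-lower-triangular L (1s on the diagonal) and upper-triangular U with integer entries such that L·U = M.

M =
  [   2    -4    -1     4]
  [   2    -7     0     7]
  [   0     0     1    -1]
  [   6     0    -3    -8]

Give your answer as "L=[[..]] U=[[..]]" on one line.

  row1 -= 1·row0 → [0,-3,1,3]
  row2 -= 0·row0 → [0,0,1,-1]
  row3 -= 3·row0 → [0,12,0,-20]
  row2 -= 0·row1 → [0,0,1,-1]
  row3 -= -4·row1 → [0,0,4,-8]
  row3 -= 4·row2 → [0,0,0,-4]

L=[[1,0,0,0],[1,1,0,0],[0,0,1,0],[3,-4,4,1]] U=[[2,-4,-1,4],[0,-3,1,3],[0,0,1,-1],[0,0,0,-4]]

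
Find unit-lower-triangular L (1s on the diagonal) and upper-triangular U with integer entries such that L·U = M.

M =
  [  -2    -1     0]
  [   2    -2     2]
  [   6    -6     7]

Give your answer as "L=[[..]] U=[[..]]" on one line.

L=[[1,0,0],[-1,1,0],[-3,3,1]] U=[[-2,-1,0],[0,-3,2],[0,0,1]]

  r1 -= -1·r0 → [0,-3,2]
  r2 -= -3·r0 → [0,-9,7]
  r2 -= 3·r1 → [0,0,1]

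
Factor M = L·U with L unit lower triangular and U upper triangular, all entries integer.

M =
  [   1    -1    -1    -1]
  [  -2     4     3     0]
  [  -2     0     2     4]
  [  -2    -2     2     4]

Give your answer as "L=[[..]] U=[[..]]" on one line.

L=[[1,0,0,0],[-2,1,0,0],[-2,-1,1,0],[-2,-2,2,1]] U=[[1,-1,-1,-1],[0,2,1,-2],[0,0,1,0],[0,0,0,-2]]

  row1 -= -2·row0 → [0,2,1,-2]
  row2 -= -2·row0 → [0,-2,0,2]
  row3 -= -2·row0 → [0,-4,0,2]
  row2 -= -1·row1 → [0,0,1,0]
  row3 -= -2·row1 → [0,0,2,-2]
  row3 -= 2·row2 → [0,0,0,-2]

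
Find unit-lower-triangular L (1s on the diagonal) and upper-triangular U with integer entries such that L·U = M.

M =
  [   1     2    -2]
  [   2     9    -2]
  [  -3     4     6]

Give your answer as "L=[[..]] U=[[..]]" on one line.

  R1 -= 2·R0 → [0,5,2]
  R2 -= -3·R0 → [0,10,0]
  R2 -= 2·R1 → [0,0,-4]

L=[[1,0,0],[2,1,0],[-3,2,1]] U=[[1,2,-2],[0,5,2],[0,0,-4]]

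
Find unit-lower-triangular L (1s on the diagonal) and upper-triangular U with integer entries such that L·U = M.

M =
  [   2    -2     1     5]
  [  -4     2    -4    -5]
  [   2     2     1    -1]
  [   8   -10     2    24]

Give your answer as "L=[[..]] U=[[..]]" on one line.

  r1 -= -2·r0 → [0,-2,-2,5]
  r2 -= 1·r0 → [0,4,0,-6]
  r3 -= 4·r0 → [0,-2,-2,4]
  r2 -= -2·r1 → [0,0,-4,4]
  r3 -= 1·r1 → [0,0,0,-1]
  r3 -= 0·r2 → [0,0,0,-1]

L=[[1,0,0,0],[-2,1,0,0],[1,-2,1,0],[4,1,0,1]] U=[[2,-2,1,5],[0,-2,-2,5],[0,0,-4,4],[0,0,0,-1]]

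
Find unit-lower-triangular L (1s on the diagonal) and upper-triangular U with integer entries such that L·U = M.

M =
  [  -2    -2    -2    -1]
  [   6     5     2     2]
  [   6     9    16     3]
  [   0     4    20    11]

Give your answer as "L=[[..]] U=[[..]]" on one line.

L=[[1,0,0,0],[-3,1,0,0],[-3,-3,1,0],[0,-4,-2,1]] U=[[-2,-2,-2,-1],[0,-1,-4,-1],[0,0,-2,-3],[0,0,0,1]]

  row1 -= -3·row0 → [0,-1,-4,-1]
  row2 -= -3·row0 → [0,3,10,0]
  row3 -= 0·row0 → [0,4,20,11]
  row2 -= -3·row1 → [0,0,-2,-3]
  row3 -= -4·row1 → [0,0,4,7]
  row3 -= -2·row2 → [0,0,0,1]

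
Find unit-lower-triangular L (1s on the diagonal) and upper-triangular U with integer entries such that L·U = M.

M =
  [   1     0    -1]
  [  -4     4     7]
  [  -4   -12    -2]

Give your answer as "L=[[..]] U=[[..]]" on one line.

L=[[1,0,0],[-4,1,0],[-4,-3,1]] U=[[1,0,-1],[0,4,3],[0,0,3]]

  r1 -= -4·r0 → [0,4,3]
  r2 -= -4·r0 → [0,-12,-6]
  r2 -= -3·r1 → [0,0,3]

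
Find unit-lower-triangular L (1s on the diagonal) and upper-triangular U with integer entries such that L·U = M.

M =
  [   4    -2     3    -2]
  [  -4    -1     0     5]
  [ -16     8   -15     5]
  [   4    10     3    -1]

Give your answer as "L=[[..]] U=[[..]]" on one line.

  r1 -= -1·r0 → [0,-3,3,3]
  r2 -= -4·r0 → [0,0,-3,-3]
  r3 -= 1·r0 → [0,12,0,1]
  r2 -= 0·r1 → [0,0,-3,-3]
  r3 -= -4·r1 → [0,0,12,13]
  r3 -= -4·r2 → [0,0,0,1]

L=[[1,0,0,0],[-1,1,0,0],[-4,0,1,0],[1,-4,-4,1]] U=[[4,-2,3,-2],[0,-3,3,3],[0,0,-3,-3],[0,0,0,1]]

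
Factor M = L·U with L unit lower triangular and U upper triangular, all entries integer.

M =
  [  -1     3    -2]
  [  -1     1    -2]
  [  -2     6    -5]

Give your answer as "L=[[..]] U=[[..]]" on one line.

  R1 -= 1·R0 → [0,-2,0]
  R2 -= 2·R0 → [0,0,-1]
  R2 -= 0·R1 → [0,0,-1]

L=[[1,0,0],[1,1,0],[2,0,1]] U=[[-1,3,-2],[0,-2,0],[0,0,-1]]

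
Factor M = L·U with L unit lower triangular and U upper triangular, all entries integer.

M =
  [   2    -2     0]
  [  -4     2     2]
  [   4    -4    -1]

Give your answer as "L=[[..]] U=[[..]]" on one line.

L=[[1,0,0],[-2,1,0],[2,0,1]] U=[[2,-2,0],[0,-2,2],[0,0,-1]]

  row1 -= -2·row0 → [0,-2,2]
  row2 -= 2·row0 → [0,0,-1]
  row2 -= 0·row1 → [0,0,-1]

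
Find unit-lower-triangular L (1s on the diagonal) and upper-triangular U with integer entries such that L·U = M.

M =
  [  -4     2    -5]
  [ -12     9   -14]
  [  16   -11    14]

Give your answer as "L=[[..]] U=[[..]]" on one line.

  R1 -= 3·R0 → [0,3,1]
  R2 -= -4·R0 → [0,-3,-6]
  R2 -= -1·R1 → [0,0,-5]

L=[[1,0,0],[3,1,0],[-4,-1,1]] U=[[-4,2,-5],[0,3,1],[0,0,-5]]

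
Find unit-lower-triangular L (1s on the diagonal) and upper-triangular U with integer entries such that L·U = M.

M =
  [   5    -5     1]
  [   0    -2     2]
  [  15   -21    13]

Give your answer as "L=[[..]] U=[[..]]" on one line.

  R1 -= 0·R0 → [0,-2,2]
  R2 -= 3·R0 → [0,-6,10]
  R2 -= 3·R1 → [0,0,4]

L=[[1,0,0],[0,1,0],[3,3,1]] U=[[5,-5,1],[0,-2,2],[0,0,4]]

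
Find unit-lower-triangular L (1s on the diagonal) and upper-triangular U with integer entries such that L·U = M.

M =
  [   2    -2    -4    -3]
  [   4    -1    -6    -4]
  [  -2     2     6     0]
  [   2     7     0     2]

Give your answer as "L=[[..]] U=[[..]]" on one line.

  r1 -= 2·r0 → [0,3,2,2]
  r2 -= -1·r0 → [0,0,2,-3]
  r3 -= 1·r0 → [0,9,4,5]
  r2 -= 0·r1 → [0,0,2,-3]
  r3 -= 3·r1 → [0,0,-2,-1]
  r3 -= -1·r2 → [0,0,0,-4]

L=[[1,0,0,0],[2,1,0,0],[-1,0,1,0],[1,3,-1,1]] U=[[2,-2,-4,-3],[0,3,2,2],[0,0,2,-3],[0,0,0,-4]]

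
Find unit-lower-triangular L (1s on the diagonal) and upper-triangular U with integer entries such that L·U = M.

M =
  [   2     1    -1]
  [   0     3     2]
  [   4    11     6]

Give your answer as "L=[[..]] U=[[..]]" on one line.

  r1 -= 0·r0 → [0,3,2]
  r2 -= 2·r0 → [0,9,8]
  r2 -= 3·r1 → [0,0,2]

L=[[1,0,0],[0,1,0],[2,3,1]] U=[[2,1,-1],[0,3,2],[0,0,2]]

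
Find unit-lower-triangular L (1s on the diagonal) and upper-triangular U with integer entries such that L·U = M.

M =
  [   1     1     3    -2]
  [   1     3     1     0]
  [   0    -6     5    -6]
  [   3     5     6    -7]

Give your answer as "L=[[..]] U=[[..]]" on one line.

L=[[1,0,0,0],[1,1,0,0],[0,-3,1,0],[3,1,1,1]] U=[[1,1,3,-2],[0,2,-2,2],[0,0,-1,0],[0,0,0,-3]]

  r1 -= 1·r0 → [0,2,-2,2]
  r2 -= 0·r0 → [0,-6,5,-6]
  r3 -= 3·r0 → [0,2,-3,-1]
  r2 -= -3·r1 → [0,0,-1,0]
  r3 -= 1·r1 → [0,0,-1,-3]
  r3 -= 1·r2 → [0,0,0,-3]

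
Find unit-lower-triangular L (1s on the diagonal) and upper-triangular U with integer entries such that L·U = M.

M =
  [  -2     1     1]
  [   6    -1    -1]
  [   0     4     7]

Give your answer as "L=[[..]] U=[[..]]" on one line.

L=[[1,0,0],[-3,1,0],[0,2,1]] U=[[-2,1,1],[0,2,2],[0,0,3]]

  R1 -= -3·R0 → [0,2,2]
  R2 -= 0·R0 → [0,4,7]
  R2 -= 2·R1 → [0,0,3]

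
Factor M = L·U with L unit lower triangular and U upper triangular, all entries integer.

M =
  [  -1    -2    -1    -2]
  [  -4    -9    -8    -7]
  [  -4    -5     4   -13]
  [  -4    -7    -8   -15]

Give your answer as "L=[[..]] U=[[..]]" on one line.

L=[[1,0,0,0],[4,1,0,0],[4,-3,1,0],[4,-1,2,1]] U=[[-1,-2,-1,-2],[0,-1,-4,1],[0,0,-4,-2],[0,0,0,-2]]

  r1 -= 4·r0 → [0,-1,-4,1]
  r2 -= 4·r0 → [0,3,8,-5]
  r3 -= 4·r0 → [0,1,-4,-7]
  r2 -= -3·r1 → [0,0,-4,-2]
  r3 -= -1·r1 → [0,0,-8,-6]
  r3 -= 2·r2 → [0,0,0,-2]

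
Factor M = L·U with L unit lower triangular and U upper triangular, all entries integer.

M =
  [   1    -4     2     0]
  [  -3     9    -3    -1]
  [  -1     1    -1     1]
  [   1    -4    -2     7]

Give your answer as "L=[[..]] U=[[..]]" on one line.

  row1 -= -3·row0 → [0,-3,3,-1]
  row2 -= -1·row0 → [0,-3,1,1]
  row3 -= 1·row0 → [0,0,-4,7]
  row2 -= 1·row1 → [0,0,-2,2]
  row3 -= 0·row1 → [0,0,-4,7]
  row3 -= 2·row2 → [0,0,0,3]

L=[[1,0,0,0],[-3,1,0,0],[-1,1,1,0],[1,0,2,1]] U=[[1,-4,2,0],[0,-3,3,-1],[0,0,-2,2],[0,0,0,3]]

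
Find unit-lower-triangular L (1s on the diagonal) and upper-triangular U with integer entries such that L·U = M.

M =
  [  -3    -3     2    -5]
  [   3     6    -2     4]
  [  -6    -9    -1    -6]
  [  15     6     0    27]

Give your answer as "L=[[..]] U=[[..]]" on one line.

  r1 -= -1·r0 → [0,3,0,-1]
  r2 -= 2·r0 → [0,-3,-5,4]
  r3 -= -5·r0 → [0,-9,10,2]
  r2 -= -1·r1 → [0,0,-5,3]
  r3 -= -3·r1 → [0,0,10,-1]
  r3 -= -2·r2 → [0,0,0,5]

L=[[1,0,0,0],[-1,1,0,0],[2,-1,1,0],[-5,-3,-2,1]] U=[[-3,-3,2,-5],[0,3,0,-1],[0,0,-5,3],[0,0,0,5]]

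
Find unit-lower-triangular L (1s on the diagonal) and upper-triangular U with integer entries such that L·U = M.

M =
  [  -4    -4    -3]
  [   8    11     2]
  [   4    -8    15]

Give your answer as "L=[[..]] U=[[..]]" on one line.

L=[[1,0,0],[-2,1,0],[-1,-4,1]] U=[[-4,-4,-3],[0,3,-4],[0,0,-4]]

  row1 -= -2·row0 → [0,3,-4]
  row2 -= -1·row0 → [0,-12,12]
  row2 -= -4·row1 → [0,0,-4]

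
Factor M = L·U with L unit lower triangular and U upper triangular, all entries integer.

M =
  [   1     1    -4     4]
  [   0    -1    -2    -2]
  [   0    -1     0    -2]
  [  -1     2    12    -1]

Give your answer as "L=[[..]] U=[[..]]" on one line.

  r1 -= 0·r0 → [0,-1,-2,-2]
  r2 -= 0·r0 → [0,-1,0,-2]
  r3 -= -1·r0 → [0,3,8,3]
  r2 -= 1·r1 → [0,0,2,0]
  r3 -= -3·r1 → [0,0,2,-3]
  r3 -= 1·r2 → [0,0,0,-3]

L=[[1,0,0,0],[0,1,0,0],[0,1,1,0],[-1,-3,1,1]] U=[[1,1,-4,4],[0,-1,-2,-2],[0,0,2,0],[0,0,0,-3]]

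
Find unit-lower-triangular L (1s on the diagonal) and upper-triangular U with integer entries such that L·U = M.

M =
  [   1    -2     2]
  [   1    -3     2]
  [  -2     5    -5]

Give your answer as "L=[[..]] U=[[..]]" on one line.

L=[[1,0,0],[1,1,0],[-2,-1,1]] U=[[1,-2,2],[0,-1,0],[0,0,-1]]

  row1 -= 1·row0 → [0,-1,0]
  row2 -= -2·row0 → [0,1,-1]
  row2 -= -1·row1 → [0,0,-1]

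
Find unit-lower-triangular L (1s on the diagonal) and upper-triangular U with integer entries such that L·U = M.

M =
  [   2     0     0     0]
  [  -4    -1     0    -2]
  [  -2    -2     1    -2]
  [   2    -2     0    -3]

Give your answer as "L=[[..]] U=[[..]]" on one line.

  row1 -= -2·row0 → [0,-1,0,-2]
  row2 -= -1·row0 → [0,-2,1,-2]
  row3 -= 1·row0 → [0,-2,0,-3]
  row2 -= 2·row1 → [0,0,1,2]
  row3 -= 2·row1 → [0,0,0,1]
  row3 -= 0·row2 → [0,0,0,1]

L=[[1,0,0,0],[-2,1,0,0],[-1,2,1,0],[1,2,0,1]] U=[[2,0,0,0],[0,-1,0,-2],[0,0,1,2],[0,0,0,1]]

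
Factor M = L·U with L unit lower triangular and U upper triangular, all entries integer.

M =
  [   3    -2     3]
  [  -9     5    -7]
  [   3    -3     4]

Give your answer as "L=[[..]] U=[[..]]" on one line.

  R1 -= -3·R0 → [0,-1,2]
  R2 -= 1·R0 → [0,-1,1]
  R2 -= 1·R1 → [0,0,-1]

L=[[1,0,0],[-3,1,0],[1,1,1]] U=[[3,-2,3],[0,-1,2],[0,0,-1]]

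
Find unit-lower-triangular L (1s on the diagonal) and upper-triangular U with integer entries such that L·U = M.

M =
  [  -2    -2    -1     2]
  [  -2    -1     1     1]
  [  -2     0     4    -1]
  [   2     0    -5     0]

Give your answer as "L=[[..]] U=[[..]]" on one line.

L=[[1,0,0,0],[1,1,0,0],[1,2,1,0],[-1,-2,-2,1]] U=[[-2,-2,-1,2],[0,1,2,-1],[0,0,1,-1],[0,0,0,-2]]

  row1 -= 1·row0 → [0,1,2,-1]
  row2 -= 1·row0 → [0,2,5,-3]
  row3 -= -1·row0 → [0,-2,-6,2]
  row2 -= 2·row1 → [0,0,1,-1]
  row3 -= -2·row1 → [0,0,-2,0]
  row3 -= -2·row2 → [0,0,0,-2]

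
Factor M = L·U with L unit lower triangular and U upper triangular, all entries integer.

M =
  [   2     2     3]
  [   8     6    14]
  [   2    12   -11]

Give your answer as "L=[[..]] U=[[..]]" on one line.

L=[[1,0,0],[4,1,0],[1,-5,1]] U=[[2,2,3],[0,-2,2],[0,0,-4]]

  r1 -= 4·r0 → [0,-2,2]
  r2 -= 1·r0 → [0,10,-14]
  r2 -= -5·r1 → [0,0,-4]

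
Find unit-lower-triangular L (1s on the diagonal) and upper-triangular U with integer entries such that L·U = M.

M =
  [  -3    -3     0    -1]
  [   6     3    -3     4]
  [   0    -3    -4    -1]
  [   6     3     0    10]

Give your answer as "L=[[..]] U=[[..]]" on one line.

L=[[1,0,0,0],[-2,1,0,0],[0,1,1,0],[-2,1,-3,1]] U=[[-3,-3,0,-1],[0,-3,-3,2],[0,0,-1,-3],[0,0,0,-3]]

  row1 -= -2·row0 → [0,-3,-3,2]
  row2 -= 0·row0 → [0,-3,-4,-1]
  row3 -= -2·row0 → [0,-3,0,8]
  row2 -= 1·row1 → [0,0,-1,-3]
  row3 -= 1·row1 → [0,0,3,6]
  row3 -= -3·row2 → [0,0,0,-3]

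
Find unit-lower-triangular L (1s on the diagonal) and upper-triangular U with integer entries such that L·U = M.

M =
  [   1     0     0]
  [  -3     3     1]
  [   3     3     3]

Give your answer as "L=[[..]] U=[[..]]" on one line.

L=[[1,0,0],[-3,1,0],[3,1,1]] U=[[1,0,0],[0,3,1],[0,0,2]]

  R1 -= -3·R0 → [0,3,1]
  R2 -= 3·R0 → [0,3,3]
  R2 -= 1·R1 → [0,0,2]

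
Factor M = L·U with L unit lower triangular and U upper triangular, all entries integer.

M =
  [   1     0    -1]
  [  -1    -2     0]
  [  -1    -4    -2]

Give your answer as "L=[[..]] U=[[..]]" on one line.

L=[[1,0,0],[-1,1,0],[-1,2,1]] U=[[1,0,-1],[0,-2,-1],[0,0,-1]]

  R1 -= -1·R0 → [0,-2,-1]
  R2 -= -1·R0 → [0,-4,-3]
  R2 -= 2·R1 → [0,0,-1]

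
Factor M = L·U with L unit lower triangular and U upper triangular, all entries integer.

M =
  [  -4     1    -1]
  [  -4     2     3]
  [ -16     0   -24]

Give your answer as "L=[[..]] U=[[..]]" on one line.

  R1 -= 1·R0 → [0,1,4]
  R2 -= 4·R0 → [0,-4,-20]
  R2 -= -4·R1 → [0,0,-4]

L=[[1,0,0],[1,1,0],[4,-4,1]] U=[[-4,1,-1],[0,1,4],[0,0,-4]]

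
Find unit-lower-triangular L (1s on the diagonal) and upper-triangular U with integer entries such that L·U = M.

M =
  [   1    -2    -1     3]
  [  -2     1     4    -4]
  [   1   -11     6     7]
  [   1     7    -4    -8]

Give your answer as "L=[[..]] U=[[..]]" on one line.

L=[[1,0,0,0],[-2,1,0,0],[1,3,1,0],[1,-3,3,1]] U=[[1,-2,-1,3],[0,-3,2,2],[0,0,1,-2],[0,0,0,1]]

  r1 -= -2·r0 → [0,-3,2,2]
  r2 -= 1·r0 → [0,-9,7,4]
  r3 -= 1·r0 → [0,9,-3,-11]
  r2 -= 3·r1 → [0,0,1,-2]
  r3 -= -3·r1 → [0,0,3,-5]
  r3 -= 3·r2 → [0,0,0,1]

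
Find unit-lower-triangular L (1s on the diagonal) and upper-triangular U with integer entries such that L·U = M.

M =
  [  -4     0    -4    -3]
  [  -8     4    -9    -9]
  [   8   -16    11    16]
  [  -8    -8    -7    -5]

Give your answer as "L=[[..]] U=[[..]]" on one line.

  R1 -= 2·R0 → [0,4,-1,-3]
  R2 -= -2·R0 → [0,-16,3,10]
  R3 -= 2·R0 → [0,-8,1,1]
  R2 -= -4·R1 → [0,0,-1,-2]
  R3 -= -2·R1 → [0,0,-1,-5]
  R3 -= 1·R2 → [0,0,0,-3]

L=[[1,0,0,0],[2,1,0,0],[-2,-4,1,0],[2,-2,1,1]] U=[[-4,0,-4,-3],[0,4,-1,-3],[0,0,-1,-2],[0,0,0,-3]]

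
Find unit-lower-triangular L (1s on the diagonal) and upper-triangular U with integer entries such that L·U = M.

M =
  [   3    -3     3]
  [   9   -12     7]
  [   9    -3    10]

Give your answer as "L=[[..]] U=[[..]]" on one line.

L=[[1,0,0],[3,1,0],[3,-2,1]] U=[[3,-3,3],[0,-3,-2],[0,0,-3]]

  R1 -= 3·R0 → [0,-3,-2]
  R2 -= 3·R0 → [0,6,1]
  R2 -= -2·R1 → [0,0,-3]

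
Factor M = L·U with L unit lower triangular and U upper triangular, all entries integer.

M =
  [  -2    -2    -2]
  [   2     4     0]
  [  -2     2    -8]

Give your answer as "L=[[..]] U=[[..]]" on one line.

  r1 -= -1·r0 → [0,2,-2]
  r2 -= 1·r0 → [0,4,-6]
  r2 -= 2·r1 → [0,0,-2]

L=[[1,0,0],[-1,1,0],[1,2,1]] U=[[-2,-2,-2],[0,2,-2],[0,0,-2]]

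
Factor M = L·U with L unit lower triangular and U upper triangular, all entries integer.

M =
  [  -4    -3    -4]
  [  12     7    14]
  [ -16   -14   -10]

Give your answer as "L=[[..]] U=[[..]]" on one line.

  r1 -= -3·r0 → [0,-2,2]
  r2 -= 4·r0 → [0,-2,6]
  r2 -= 1·r1 → [0,0,4]

L=[[1,0,0],[-3,1,0],[4,1,1]] U=[[-4,-3,-4],[0,-2,2],[0,0,4]]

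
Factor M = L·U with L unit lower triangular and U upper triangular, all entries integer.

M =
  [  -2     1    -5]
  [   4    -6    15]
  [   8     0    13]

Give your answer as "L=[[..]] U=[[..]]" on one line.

L=[[1,0,0],[-2,1,0],[-4,-1,1]] U=[[-2,1,-5],[0,-4,5],[0,0,-2]]

  r1 -= -2·r0 → [0,-4,5]
  r2 -= -4·r0 → [0,4,-7]
  r2 -= -1·r1 → [0,0,-2]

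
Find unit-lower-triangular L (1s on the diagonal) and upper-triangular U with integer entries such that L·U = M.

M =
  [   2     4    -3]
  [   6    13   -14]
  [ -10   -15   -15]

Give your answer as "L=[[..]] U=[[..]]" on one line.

L=[[1,0,0],[3,1,0],[-5,5,1]] U=[[2,4,-3],[0,1,-5],[0,0,-5]]

  row1 -= 3·row0 → [0,1,-5]
  row2 -= -5·row0 → [0,5,-30]
  row2 -= 5·row1 → [0,0,-5]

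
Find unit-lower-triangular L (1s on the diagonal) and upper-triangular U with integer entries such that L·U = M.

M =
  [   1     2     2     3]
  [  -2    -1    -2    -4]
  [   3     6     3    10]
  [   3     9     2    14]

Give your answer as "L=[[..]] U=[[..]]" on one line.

L=[[1,0,0,0],[-2,1,0,0],[3,0,1,0],[3,1,2,1]] U=[[1,2,2,3],[0,3,2,2],[0,0,-3,1],[0,0,0,1]]

  R1 -= -2·R0 → [0,3,2,2]
  R2 -= 3·R0 → [0,0,-3,1]
  R3 -= 3·R0 → [0,3,-4,5]
  R2 -= 0·R1 → [0,0,-3,1]
  R3 -= 1·R1 → [0,0,-6,3]
  R3 -= 2·R2 → [0,0,0,1]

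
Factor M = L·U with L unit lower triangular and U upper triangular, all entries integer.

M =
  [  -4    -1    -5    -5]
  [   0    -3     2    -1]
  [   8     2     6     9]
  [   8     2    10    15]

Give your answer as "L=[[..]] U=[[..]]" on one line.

L=[[1,0,0,0],[0,1,0,0],[-2,0,1,0],[-2,0,0,1]] U=[[-4,-1,-5,-5],[0,-3,2,-1],[0,0,-4,-1],[0,0,0,5]]

  row1 -= 0·row0 → [0,-3,2,-1]
  row2 -= -2·row0 → [0,0,-4,-1]
  row3 -= -2·row0 → [0,0,0,5]
  row2 -= 0·row1 → [0,0,-4,-1]
  row3 -= 0·row1 → [0,0,0,5]
  row3 -= 0·row2 → [0,0,0,5]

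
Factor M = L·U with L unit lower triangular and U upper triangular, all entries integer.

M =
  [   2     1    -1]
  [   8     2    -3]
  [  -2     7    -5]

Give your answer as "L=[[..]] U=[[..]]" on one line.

L=[[1,0,0],[4,1,0],[-1,-4,1]] U=[[2,1,-1],[0,-2,1],[0,0,-2]]

  row1 -= 4·row0 → [0,-2,1]
  row2 -= -1·row0 → [0,8,-6]
  row2 -= -4·row1 → [0,0,-2]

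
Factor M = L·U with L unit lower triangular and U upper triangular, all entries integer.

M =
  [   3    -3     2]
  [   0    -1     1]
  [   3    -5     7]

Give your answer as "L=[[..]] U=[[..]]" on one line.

L=[[1,0,0],[0,1,0],[1,2,1]] U=[[3,-3,2],[0,-1,1],[0,0,3]]

  row1 -= 0·row0 → [0,-1,1]
  row2 -= 1·row0 → [0,-2,5]
  row2 -= 2·row1 → [0,0,3]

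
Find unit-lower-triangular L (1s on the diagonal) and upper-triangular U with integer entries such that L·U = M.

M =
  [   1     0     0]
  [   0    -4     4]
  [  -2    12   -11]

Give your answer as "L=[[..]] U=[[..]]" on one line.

  row1 -= 0·row0 → [0,-4,4]
  row2 -= -2·row0 → [0,12,-11]
  row2 -= -3·row1 → [0,0,1]

L=[[1,0,0],[0,1,0],[-2,-3,1]] U=[[1,0,0],[0,-4,4],[0,0,1]]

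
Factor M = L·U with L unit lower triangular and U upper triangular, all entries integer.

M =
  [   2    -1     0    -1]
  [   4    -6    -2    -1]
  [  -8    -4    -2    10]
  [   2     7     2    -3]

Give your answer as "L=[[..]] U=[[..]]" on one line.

  r1 -= 2·r0 → [0,-4,-2,1]
  r2 -= -4·r0 → [0,-8,-2,6]
  r3 -= 1·r0 → [0,8,2,-2]
  r2 -= 2·r1 → [0,0,2,4]
  r3 -= -2·r1 → [0,0,-2,0]
  r3 -= -1·r2 → [0,0,0,4]

L=[[1,0,0,0],[2,1,0,0],[-4,2,1,0],[1,-2,-1,1]] U=[[2,-1,0,-1],[0,-4,-2,1],[0,0,2,4],[0,0,0,4]]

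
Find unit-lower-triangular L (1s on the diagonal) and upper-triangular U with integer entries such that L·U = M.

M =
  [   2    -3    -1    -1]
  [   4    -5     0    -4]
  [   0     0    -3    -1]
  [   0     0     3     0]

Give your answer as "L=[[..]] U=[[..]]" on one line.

  r1 -= 2·r0 → [0,1,2,-2]
  r2 -= 0·r0 → [0,0,-3,-1]
  r3 -= 0·r0 → [0,0,3,0]
  r2 -= 0·r1 → [0,0,-3,-1]
  r3 -= 0·r1 → [0,0,3,0]
  r3 -= -1·r2 → [0,0,0,-1]

L=[[1,0,0,0],[2,1,0,0],[0,0,1,0],[0,0,-1,1]] U=[[2,-3,-1,-1],[0,1,2,-2],[0,0,-3,-1],[0,0,0,-1]]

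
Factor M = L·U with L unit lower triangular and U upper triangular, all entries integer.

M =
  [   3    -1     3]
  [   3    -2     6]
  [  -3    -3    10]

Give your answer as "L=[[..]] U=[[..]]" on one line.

  row1 -= 1·row0 → [0,-1,3]
  row2 -= -1·row0 → [0,-4,13]
  row2 -= 4·row1 → [0,0,1]

L=[[1,0,0],[1,1,0],[-1,4,1]] U=[[3,-1,3],[0,-1,3],[0,0,1]]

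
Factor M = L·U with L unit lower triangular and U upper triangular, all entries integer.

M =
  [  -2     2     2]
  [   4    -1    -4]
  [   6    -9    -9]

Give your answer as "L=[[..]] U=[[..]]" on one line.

  R1 -= -2·R0 → [0,3,0]
  R2 -= -3·R0 → [0,-3,-3]
  R2 -= -1·R1 → [0,0,-3]

L=[[1,0,0],[-2,1,0],[-3,-1,1]] U=[[-2,2,2],[0,3,0],[0,0,-3]]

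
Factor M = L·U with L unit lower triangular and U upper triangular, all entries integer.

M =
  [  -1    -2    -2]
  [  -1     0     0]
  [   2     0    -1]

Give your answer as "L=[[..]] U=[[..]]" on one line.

L=[[1,0,0],[1,1,0],[-2,-2,1]] U=[[-1,-2,-2],[0,2,2],[0,0,-1]]

  row1 -= 1·row0 → [0,2,2]
  row2 -= -2·row0 → [0,-4,-5]
  row2 -= -2·row1 → [0,0,-1]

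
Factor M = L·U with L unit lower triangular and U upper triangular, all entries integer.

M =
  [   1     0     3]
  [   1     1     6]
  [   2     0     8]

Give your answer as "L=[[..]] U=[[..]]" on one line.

  r1 -= 1·r0 → [0,1,3]
  r2 -= 2·r0 → [0,0,2]
  r2 -= 0·r1 → [0,0,2]

L=[[1,0,0],[1,1,0],[2,0,1]] U=[[1,0,3],[0,1,3],[0,0,2]]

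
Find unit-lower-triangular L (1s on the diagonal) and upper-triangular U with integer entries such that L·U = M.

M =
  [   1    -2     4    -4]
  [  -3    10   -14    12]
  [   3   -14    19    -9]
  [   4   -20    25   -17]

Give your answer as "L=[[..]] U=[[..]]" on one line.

L=[[1,0,0,0],[-3,1,0,0],[3,-2,1,0],[4,-3,1,1]] U=[[1,-2,4,-4],[0,4,-2,0],[0,0,3,3],[0,0,0,-4]]

  row1 -= -3·row0 → [0,4,-2,0]
  row2 -= 3·row0 → [0,-8,7,3]
  row3 -= 4·row0 → [0,-12,9,-1]
  row2 -= -2·row1 → [0,0,3,3]
  row3 -= -3·row1 → [0,0,3,-1]
  row3 -= 1·row2 → [0,0,0,-4]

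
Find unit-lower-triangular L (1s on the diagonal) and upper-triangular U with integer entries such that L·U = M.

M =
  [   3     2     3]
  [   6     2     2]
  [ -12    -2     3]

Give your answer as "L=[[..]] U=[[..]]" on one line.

L=[[1,0,0],[2,1,0],[-4,-3,1]] U=[[3,2,3],[0,-2,-4],[0,0,3]]

  R1 -= 2·R0 → [0,-2,-4]
  R2 -= -4·R0 → [0,6,15]
  R2 -= -3·R1 → [0,0,3]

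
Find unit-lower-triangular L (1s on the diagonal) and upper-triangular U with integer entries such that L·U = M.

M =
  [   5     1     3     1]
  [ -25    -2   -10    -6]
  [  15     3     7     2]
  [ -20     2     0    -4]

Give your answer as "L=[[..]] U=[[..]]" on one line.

  R1 -= -5·R0 → [0,3,5,-1]
  R2 -= 3·R0 → [0,0,-2,-1]
  R3 -= -4·R0 → [0,6,12,0]
  R2 -= 0·R1 → [0,0,-2,-1]
  R3 -= 2·R1 → [0,0,2,2]
  R3 -= -1·R2 → [0,0,0,1]

L=[[1,0,0,0],[-5,1,0,0],[3,0,1,0],[-4,2,-1,1]] U=[[5,1,3,1],[0,3,5,-1],[0,0,-2,-1],[0,0,0,1]]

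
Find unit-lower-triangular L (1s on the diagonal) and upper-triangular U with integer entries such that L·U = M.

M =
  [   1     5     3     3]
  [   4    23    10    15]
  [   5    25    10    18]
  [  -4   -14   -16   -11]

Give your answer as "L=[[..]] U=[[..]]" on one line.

L=[[1,0,0,0],[4,1,0,0],[5,0,1,0],[-4,2,0,1]] U=[[1,5,3,3],[0,3,-2,3],[0,0,-5,3],[0,0,0,-5]]

  r1 -= 4·r0 → [0,3,-2,3]
  r2 -= 5·r0 → [0,0,-5,3]
  r3 -= -4·r0 → [0,6,-4,1]
  r2 -= 0·r1 → [0,0,-5,3]
  r3 -= 2·r1 → [0,0,0,-5]
  r3 -= 0·r2 → [0,0,0,-5]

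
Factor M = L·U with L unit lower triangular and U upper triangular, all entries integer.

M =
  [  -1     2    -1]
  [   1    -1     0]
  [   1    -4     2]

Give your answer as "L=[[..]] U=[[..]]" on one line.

  r1 -= -1·r0 → [0,1,-1]
  r2 -= -1·r0 → [0,-2,1]
  r2 -= -2·r1 → [0,0,-1]

L=[[1,0,0],[-1,1,0],[-1,-2,1]] U=[[-1,2,-1],[0,1,-1],[0,0,-1]]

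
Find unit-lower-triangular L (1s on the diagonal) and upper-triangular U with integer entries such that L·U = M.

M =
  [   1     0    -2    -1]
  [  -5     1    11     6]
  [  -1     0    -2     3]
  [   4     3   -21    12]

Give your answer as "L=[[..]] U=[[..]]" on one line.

L=[[1,0,0,0],[-5,1,0,0],[-1,0,1,0],[4,3,4,1]] U=[[1,0,-2,-1],[0,1,1,1],[0,0,-4,2],[0,0,0,5]]

  r1 -= -5·r0 → [0,1,1,1]
  r2 -= -1·r0 → [0,0,-4,2]
  r3 -= 4·r0 → [0,3,-13,16]
  r2 -= 0·r1 → [0,0,-4,2]
  r3 -= 3·r1 → [0,0,-16,13]
  r3 -= 4·r2 → [0,0,0,5]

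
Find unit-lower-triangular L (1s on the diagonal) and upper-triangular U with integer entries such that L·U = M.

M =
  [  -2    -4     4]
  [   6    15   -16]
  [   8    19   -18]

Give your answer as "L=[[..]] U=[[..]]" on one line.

  r1 -= -3·r0 → [0,3,-4]
  r2 -= -4·r0 → [0,3,-2]
  r2 -= 1·r1 → [0,0,2]

L=[[1,0,0],[-3,1,0],[-4,1,1]] U=[[-2,-4,4],[0,3,-4],[0,0,2]]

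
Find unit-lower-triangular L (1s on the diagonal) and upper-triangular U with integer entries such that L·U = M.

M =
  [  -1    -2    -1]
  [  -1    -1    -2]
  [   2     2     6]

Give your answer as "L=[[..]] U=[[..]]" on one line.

L=[[1,0,0],[1,1,0],[-2,-2,1]] U=[[-1,-2,-1],[0,1,-1],[0,0,2]]

  row1 -= 1·row0 → [0,1,-1]
  row2 -= -2·row0 → [0,-2,4]
  row2 -= -2·row1 → [0,0,2]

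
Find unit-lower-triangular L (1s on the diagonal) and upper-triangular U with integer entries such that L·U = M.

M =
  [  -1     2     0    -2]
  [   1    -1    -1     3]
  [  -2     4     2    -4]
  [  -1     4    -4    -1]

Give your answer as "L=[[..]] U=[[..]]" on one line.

  row1 -= -1·row0 → [0,1,-1,1]
  row2 -= 2·row0 → [0,0,2,0]
  row3 -= 1·row0 → [0,2,-4,1]
  row2 -= 0·row1 → [0,0,2,0]
  row3 -= 2·row1 → [0,0,-2,-1]
  row3 -= -1·row2 → [0,0,0,-1]

L=[[1,0,0,0],[-1,1,0,0],[2,0,1,0],[1,2,-1,1]] U=[[-1,2,0,-2],[0,1,-1,1],[0,0,2,0],[0,0,0,-1]]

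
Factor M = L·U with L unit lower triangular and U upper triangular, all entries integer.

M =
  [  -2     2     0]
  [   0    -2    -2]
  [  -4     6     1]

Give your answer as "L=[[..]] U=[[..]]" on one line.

  row1 -= 0·row0 → [0,-2,-2]
  row2 -= 2·row0 → [0,2,1]
  row2 -= -1·row1 → [0,0,-1]

L=[[1,0,0],[0,1,0],[2,-1,1]] U=[[-2,2,0],[0,-2,-2],[0,0,-1]]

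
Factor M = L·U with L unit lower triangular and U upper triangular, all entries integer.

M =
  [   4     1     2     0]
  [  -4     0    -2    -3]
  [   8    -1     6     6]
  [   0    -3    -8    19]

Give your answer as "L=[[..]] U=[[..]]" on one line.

L=[[1,0,0,0],[-1,1,0,0],[2,-3,1,0],[0,-3,-4,1]] U=[[4,1,2,0],[0,1,0,-3],[0,0,2,-3],[0,0,0,-2]]

  row1 -= -1·row0 → [0,1,0,-3]
  row2 -= 2·row0 → [0,-3,2,6]
  row3 -= 0·row0 → [0,-3,-8,19]
  row2 -= -3·row1 → [0,0,2,-3]
  row3 -= -3·row1 → [0,0,-8,10]
  row3 -= -4·row2 → [0,0,0,-2]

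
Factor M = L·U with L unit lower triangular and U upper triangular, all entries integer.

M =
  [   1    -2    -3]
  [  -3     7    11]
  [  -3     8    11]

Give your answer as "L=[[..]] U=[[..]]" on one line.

L=[[1,0,0],[-3,1,0],[-3,2,1]] U=[[1,-2,-3],[0,1,2],[0,0,-2]]

  R1 -= -3·R0 → [0,1,2]
  R2 -= -3·R0 → [0,2,2]
  R2 -= 2·R1 → [0,0,-2]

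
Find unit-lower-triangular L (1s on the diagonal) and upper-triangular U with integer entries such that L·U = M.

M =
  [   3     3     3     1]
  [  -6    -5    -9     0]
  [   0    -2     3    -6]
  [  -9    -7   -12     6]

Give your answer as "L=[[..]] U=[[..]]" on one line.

L=[[1,0,0,0],[-2,1,0,0],[0,-2,1,0],[-3,2,-1,1]] U=[[3,3,3,1],[0,1,-3,2],[0,0,-3,-2],[0,0,0,3]]

  R1 -= -2·R0 → [0,1,-3,2]
  R2 -= 0·R0 → [0,-2,3,-6]
  R3 -= -3·R0 → [0,2,-3,9]
  R2 -= -2·R1 → [0,0,-3,-2]
  R3 -= 2·R1 → [0,0,3,5]
  R3 -= -1·R2 → [0,0,0,3]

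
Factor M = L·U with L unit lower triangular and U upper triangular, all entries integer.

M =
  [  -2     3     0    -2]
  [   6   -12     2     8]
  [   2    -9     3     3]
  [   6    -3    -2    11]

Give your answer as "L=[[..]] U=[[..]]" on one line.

L=[[1,0,0,0],[-3,1,0,0],[-1,2,1,0],[-3,-2,-2,1]] U=[[-2,3,0,-2],[0,-3,2,2],[0,0,-1,-3],[0,0,0,3]]

  R1 -= -3·R0 → [0,-3,2,2]
  R2 -= -1·R0 → [0,-6,3,1]
  R3 -= -3·R0 → [0,6,-2,5]
  R2 -= 2·R1 → [0,0,-1,-3]
  R3 -= -2·R1 → [0,0,2,9]
  R3 -= -2·R2 → [0,0,0,3]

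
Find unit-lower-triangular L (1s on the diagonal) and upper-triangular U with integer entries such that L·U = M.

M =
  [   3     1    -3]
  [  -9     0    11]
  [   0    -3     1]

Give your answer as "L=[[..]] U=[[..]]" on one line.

  row1 -= -3·row0 → [0,3,2]
  row2 -= 0·row0 → [0,-3,1]
  row2 -= -1·row1 → [0,0,3]

L=[[1,0,0],[-3,1,0],[0,-1,1]] U=[[3,1,-3],[0,3,2],[0,0,3]]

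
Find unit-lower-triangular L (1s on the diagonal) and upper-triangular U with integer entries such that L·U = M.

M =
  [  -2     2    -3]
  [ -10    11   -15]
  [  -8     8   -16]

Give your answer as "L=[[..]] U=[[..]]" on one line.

  row1 -= 5·row0 → [0,1,0]
  row2 -= 4·row0 → [0,0,-4]
  row2 -= 0·row1 → [0,0,-4]

L=[[1,0,0],[5,1,0],[4,0,1]] U=[[-2,2,-3],[0,1,0],[0,0,-4]]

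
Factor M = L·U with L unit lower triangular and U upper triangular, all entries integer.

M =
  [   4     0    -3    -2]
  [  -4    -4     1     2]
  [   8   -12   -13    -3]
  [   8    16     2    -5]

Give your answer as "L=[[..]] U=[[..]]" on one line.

L=[[1,0,0,0],[-1,1,0,0],[2,3,1,0],[2,-4,0,1]] U=[[4,0,-3,-2],[0,-4,-2,0],[0,0,-1,1],[0,0,0,-1]]

  R1 -= -1·R0 → [0,-4,-2,0]
  R2 -= 2·R0 → [0,-12,-7,1]
  R3 -= 2·R0 → [0,16,8,-1]
  R2 -= 3·R1 → [0,0,-1,1]
  R3 -= -4·R1 → [0,0,0,-1]
  R3 -= 0·R2 → [0,0,0,-1]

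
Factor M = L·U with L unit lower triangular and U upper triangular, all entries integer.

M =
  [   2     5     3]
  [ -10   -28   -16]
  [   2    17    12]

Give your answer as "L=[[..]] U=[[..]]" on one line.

  r1 -= -5·r0 → [0,-3,-1]
  r2 -= 1·r0 → [0,12,9]
  r2 -= -4·r1 → [0,0,5]

L=[[1,0,0],[-5,1,0],[1,-4,1]] U=[[2,5,3],[0,-3,-1],[0,0,5]]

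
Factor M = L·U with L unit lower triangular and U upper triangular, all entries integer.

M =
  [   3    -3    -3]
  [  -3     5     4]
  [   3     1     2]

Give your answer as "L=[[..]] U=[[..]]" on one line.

  r1 -= -1·r0 → [0,2,1]
  r2 -= 1·r0 → [0,4,5]
  r2 -= 2·r1 → [0,0,3]

L=[[1,0,0],[-1,1,0],[1,2,1]] U=[[3,-3,-3],[0,2,1],[0,0,3]]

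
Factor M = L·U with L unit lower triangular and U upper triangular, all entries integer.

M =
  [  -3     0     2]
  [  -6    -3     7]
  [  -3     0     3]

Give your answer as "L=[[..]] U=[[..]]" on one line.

  R1 -= 2·R0 → [0,-3,3]
  R2 -= 1·R0 → [0,0,1]
  R2 -= 0·R1 → [0,0,1]

L=[[1,0,0],[2,1,0],[1,0,1]] U=[[-3,0,2],[0,-3,3],[0,0,1]]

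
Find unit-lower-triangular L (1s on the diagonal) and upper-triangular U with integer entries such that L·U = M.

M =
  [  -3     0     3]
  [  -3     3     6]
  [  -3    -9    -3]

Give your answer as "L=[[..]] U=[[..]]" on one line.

  r1 -= 1·r0 → [0,3,3]
  r2 -= 1·r0 → [0,-9,-6]
  r2 -= -3·r1 → [0,0,3]

L=[[1,0,0],[1,1,0],[1,-3,1]] U=[[-3,0,3],[0,3,3],[0,0,3]]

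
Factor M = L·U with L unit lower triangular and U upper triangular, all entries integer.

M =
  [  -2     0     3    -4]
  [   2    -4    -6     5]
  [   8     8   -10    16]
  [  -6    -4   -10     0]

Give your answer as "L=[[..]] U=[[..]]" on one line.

  r1 -= -1·r0 → [0,-4,-3,1]
  r2 -= -4·r0 → [0,8,2,0]
  r3 -= 3·r0 → [0,-4,-19,12]
  r2 -= -2·r1 → [0,0,-4,2]
  r3 -= 1·r1 → [0,0,-16,11]
  r3 -= 4·r2 → [0,0,0,3]

L=[[1,0,0,0],[-1,1,0,0],[-4,-2,1,0],[3,1,4,1]] U=[[-2,0,3,-4],[0,-4,-3,1],[0,0,-4,2],[0,0,0,3]]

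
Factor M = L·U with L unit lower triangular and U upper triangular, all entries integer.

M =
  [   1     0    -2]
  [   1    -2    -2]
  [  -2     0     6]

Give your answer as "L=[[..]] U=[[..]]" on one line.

  r1 -= 1·r0 → [0,-2,0]
  r2 -= -2·r0 → [0,0,2]
  r2 -= 0·r1 → [0,0,2]

L=[[1,0,0],[1,1,0],[-2,0,1]] U=[[1,0,-2],[0,-2,0],[0,0,2]]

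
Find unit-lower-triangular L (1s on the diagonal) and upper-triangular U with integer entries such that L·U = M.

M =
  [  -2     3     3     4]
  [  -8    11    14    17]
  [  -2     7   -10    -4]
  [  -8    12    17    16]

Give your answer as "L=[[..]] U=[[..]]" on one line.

  r1 -= 4·r0 → [0,-1,2,1]
  r2 -= 1·r0 → [0,4,-13,-8]
  r3 -= 4·r0 → [0,0,5,0]
  r2 -= -4·r1 → [0,0,-5,-4]
  r3 -= 0·r1 → [0,0,5,0]
  r3 -= -1·r2 → [0,0,0,-4]

L=[[1,0,0,0],[4,1,0,0],[1,-4,1,0],[4,0,-1,1]] U=[[-2,3,3,4],[0,-1,2,1],[0,0,-5,-4],[0,0,0,-4]]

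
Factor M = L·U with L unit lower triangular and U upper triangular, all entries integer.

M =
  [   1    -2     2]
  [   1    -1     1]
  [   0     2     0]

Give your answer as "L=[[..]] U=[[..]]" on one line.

L=[[1,0,0],[1,1,0],[0,2,1]] U=[[1,-2,2],[0,1,-1],[0,0,2]]

  R1 -= 1·R0 → [0,1,-1]
  R2 -= 0·R0 → [0,2,0]
  R2 -= 2·R1 → [0,0,2]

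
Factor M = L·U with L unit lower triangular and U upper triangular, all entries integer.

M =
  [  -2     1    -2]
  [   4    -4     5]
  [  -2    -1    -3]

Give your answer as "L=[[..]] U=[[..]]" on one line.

  row1 -= -2·row0 → [0,-2,1]
  row2 -= 1·row0 → [0,-2,-1]
  row2 -= 1·row1 → [0,0,-2]

L=[[1,0,0],[-2,1,0],[1,1,1]] U=[[-2,1,-2],[0,-2,1],[0,0,-2]]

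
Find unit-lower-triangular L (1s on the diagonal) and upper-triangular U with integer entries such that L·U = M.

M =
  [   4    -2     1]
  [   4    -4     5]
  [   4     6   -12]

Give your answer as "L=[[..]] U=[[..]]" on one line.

  R1 -= 1·R0 → [0,-2,4]
  R2 -= 1·R0 → [0,8,-13]
  R2 -= -4·R1 → [0,0,3]

L=[[1,0,0],[1,1,0],[1,-4,1]] U=[[4,-2,1],[0,-2,4],[0,0,3]]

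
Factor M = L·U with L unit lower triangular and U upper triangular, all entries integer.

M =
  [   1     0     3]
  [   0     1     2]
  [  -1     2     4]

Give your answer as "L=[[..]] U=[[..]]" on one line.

L=[[1,0,0],[0,1,0],[-1,2,1]] U=[[1,0,3],[0,1,2],[0,0,3]]

  r1 -= 0·r0 → [0,1,2]
  r2 -= -1·r0 → [0,2,7]
  r2 -= 2·r1 → [0,0,3]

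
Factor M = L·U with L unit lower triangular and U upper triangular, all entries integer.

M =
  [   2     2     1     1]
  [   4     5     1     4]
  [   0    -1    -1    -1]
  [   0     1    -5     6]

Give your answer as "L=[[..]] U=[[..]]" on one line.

  R1 -= 2·R0 → [0,1,-1,2]
  R2 -= 0·R0 → [0,-1,-1,-1]
  R3 -= 0·R0 → [0,1,-5,6]
  R2 -= -1·R1 → [0,0,-2,1]
  R3 -= 1·R1 → [0,0,-4,4]
  R3 -= 2·R2 → [0,0,0,2]

L=[[1,0,0,0],[2,1,0,0],[0,-1,1,0],[0,1,2,1]] U=[[2,2,1,1],[0,1,-1,2],[0,0,-2,1],[0,0,0,2]]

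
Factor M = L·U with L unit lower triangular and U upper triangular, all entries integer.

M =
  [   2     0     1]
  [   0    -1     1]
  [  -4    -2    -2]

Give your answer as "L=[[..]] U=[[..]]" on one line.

L=[[1,0,0],[0,1,0],[-2,2,1]] U=[[2,0,1],[0,-1,1],[0,0,-2]]

  R1 -= 0·R0 → [0,-1,1]
  R2 -= -2·R0 → [0,-2,0]
  R2 -= 2·R1 → [0,0,-2]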